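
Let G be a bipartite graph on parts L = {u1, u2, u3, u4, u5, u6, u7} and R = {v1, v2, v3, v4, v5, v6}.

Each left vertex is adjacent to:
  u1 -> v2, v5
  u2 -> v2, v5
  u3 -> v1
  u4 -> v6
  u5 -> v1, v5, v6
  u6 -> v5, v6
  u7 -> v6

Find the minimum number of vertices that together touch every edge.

4

A maximum matching has 4 edges (e.g. u1–v5, u2–v2, u3–v1, u4–v6).
By König's theorem the minimum vertex cover has the same size. One such cover is {v1, v2, v5, v6}.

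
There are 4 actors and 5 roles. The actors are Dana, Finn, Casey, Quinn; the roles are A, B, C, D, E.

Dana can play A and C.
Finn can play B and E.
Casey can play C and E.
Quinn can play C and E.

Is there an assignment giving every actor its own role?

For example, pair Dana–A, Finn–B, Casey–C, Quinn–E.
Every actor is matched, so this matching saturates all of them.

Yes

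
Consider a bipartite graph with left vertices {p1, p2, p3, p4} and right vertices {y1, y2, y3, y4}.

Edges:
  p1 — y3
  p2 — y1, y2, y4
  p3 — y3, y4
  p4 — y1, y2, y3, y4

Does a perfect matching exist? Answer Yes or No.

Yes

A valid assignment of size 4: p1-y3, p2-y2, p3-y4, p4-y1.
Every left vertex is matched, so this is a perfect matching.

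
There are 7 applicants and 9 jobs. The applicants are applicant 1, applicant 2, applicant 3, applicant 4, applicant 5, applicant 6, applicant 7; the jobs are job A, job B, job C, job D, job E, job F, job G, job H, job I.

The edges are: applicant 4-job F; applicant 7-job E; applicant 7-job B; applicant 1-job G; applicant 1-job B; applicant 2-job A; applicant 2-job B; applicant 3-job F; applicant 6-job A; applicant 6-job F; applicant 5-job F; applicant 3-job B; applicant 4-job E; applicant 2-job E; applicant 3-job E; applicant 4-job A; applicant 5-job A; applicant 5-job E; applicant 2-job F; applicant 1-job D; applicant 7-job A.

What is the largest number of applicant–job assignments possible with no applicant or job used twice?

A valid assignment of size 5: applicant 1→job G, applicant 2→job E, applicant 3→job B, applicant 4→job F, applicant 5→job A.
The set {applicant 2, applicant 3, applicant 4, applicant 5, applicant 6, applicant 7} has only 4 neighbours ({job A, job B, job E, job F}), so by Hall's theorem at most 5 of the 7 applicants can be matched.

5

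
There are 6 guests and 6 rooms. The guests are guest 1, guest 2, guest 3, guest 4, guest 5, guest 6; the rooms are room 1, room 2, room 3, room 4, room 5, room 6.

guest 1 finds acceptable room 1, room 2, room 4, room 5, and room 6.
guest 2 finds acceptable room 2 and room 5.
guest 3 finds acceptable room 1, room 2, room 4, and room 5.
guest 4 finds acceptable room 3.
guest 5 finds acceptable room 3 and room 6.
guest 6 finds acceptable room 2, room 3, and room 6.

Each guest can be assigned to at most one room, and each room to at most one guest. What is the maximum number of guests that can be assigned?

6

For example, pair guest 1-room 1, guest 2-room 5, guest 3-room 4, guest 4-room 3, guest 5-room 6, guest 6-room 2.
This saturates every guest, so 6 is the maximum.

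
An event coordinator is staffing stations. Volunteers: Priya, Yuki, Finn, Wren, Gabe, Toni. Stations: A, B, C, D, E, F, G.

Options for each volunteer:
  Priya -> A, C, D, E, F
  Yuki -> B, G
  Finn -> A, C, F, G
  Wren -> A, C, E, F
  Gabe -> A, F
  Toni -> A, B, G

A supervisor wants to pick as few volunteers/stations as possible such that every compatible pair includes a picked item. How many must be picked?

6

A maximum matching has 6 edges (e.g. Priya–A, Yuki–G, Finn–C, Wren–E, Gabe–F, Toni–B).
By König's theorem the minimum vertex cover has the same size. One such cover is {Priya, Yuki, Finn, Wren, Gabe, Toni}.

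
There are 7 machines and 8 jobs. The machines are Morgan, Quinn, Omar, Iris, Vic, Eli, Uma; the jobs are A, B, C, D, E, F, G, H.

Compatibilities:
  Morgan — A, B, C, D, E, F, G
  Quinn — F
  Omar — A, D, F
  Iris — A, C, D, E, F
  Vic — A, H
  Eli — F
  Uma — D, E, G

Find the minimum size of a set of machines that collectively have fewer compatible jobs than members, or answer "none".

Take S = {Quinn, Eli}. Its neighbourhood is {F}, so |N(S)| = 1 < |S| = 2.
No single vertex violates Hall's condition since each has at least one neighbour, so 2 is the minimum.

2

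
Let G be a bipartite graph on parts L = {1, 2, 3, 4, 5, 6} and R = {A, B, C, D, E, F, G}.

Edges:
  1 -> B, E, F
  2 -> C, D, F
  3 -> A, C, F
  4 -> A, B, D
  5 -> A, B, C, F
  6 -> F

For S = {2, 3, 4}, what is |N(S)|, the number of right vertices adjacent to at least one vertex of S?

5

The union of neighbours of {2, 3, 4} is {A, B, C, D, F}, which has 5 elements.
Since |N(S)| = 5 ≥ |S| = 3, Hall's condition holds for this subset.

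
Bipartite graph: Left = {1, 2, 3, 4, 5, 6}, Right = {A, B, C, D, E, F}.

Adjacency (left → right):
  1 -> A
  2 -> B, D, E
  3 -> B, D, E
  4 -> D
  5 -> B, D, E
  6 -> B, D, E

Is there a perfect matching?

No

The set {2, 3, 4, 5, 6} has only 3 neighbours ({B, D, E}), so by Hall's theorem at most 4 of the 6 left vertices can be matched.
Hence no matching covers every left vertex.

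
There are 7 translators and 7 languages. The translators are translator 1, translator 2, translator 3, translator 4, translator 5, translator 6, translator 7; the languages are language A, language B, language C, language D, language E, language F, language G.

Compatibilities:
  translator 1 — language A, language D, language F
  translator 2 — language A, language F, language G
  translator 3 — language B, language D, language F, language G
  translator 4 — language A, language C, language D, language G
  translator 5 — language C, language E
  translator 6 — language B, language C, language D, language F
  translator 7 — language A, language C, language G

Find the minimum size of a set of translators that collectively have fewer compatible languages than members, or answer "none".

none

A matching saturating every translator exists, for instance translator 1→language F, translator 2→language G, translator 3→language B, translator 4→language D, translator 5→language E, translator 6→language C, translator 7→language A.
By Hall's marriage theorem, this means |N(S)| ≥ |S| for every subset S, so no violating subset exists.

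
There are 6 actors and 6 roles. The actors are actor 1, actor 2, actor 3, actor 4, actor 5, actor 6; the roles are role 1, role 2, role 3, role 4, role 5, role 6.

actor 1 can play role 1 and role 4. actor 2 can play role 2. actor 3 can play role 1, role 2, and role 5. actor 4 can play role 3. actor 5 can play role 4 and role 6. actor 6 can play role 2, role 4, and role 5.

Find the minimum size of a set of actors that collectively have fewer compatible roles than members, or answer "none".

A matching saturating every actor exists, for instance actor 1→role 4, actor 2→role 2, actor 3→role 1, actor 4→role 3, actor 5→role 6, actor 6→role 5.
By Hall's marriage theorem, this means |N(S)| ≥ |S| for every subset S, so no violating subset exists.

none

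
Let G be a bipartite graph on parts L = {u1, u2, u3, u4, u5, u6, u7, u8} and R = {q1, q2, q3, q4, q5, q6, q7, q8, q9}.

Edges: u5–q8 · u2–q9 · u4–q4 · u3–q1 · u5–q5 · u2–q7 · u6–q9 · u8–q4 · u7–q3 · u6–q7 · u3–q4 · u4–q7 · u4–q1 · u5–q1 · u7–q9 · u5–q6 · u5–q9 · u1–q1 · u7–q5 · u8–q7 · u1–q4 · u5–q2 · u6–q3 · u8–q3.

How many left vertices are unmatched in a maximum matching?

1

A valid assignment of size 7: u1–q1, u2–q9, u3–q4, u4–q7, u5–q6, u6–q3, u7–q5.
The set {u1, u2, u3, u4, u6, u8} has only 5 neighbours ({q1, q3, q4, q7, q9}), so by Hall's theorem at most 7 of the 8 left vertices can be matched.
That matches 7 of the 8, leaving 1 unmatched; no matching can do better.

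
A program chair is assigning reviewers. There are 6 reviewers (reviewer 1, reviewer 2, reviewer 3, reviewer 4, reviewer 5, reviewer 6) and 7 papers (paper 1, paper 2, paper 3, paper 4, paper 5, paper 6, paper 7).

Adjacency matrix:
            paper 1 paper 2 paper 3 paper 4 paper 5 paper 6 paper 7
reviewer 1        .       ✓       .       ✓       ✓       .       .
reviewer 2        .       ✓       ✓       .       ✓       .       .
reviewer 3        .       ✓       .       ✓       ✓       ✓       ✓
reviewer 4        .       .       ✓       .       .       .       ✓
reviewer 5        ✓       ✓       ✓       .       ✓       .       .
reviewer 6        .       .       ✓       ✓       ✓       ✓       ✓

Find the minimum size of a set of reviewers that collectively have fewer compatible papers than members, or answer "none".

A matching saturating every reviewer exists, for instance reviewer 1→paper 4, reviewer 2→paper 3, reviewer 3→paper 2, reviewer 4→paper 7, reviewer 5→paper 1, reviewer 6→paper 6.
By Hall's marriage theorem, this means |N(S)| ≥ |S| for every subset S, so no violating subset exists.

none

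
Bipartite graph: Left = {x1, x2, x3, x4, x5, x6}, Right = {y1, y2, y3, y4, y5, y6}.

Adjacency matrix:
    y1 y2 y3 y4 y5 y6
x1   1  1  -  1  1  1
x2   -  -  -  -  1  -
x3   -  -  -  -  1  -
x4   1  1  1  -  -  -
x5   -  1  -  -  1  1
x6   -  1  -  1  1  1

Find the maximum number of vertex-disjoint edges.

For example, pair x1-y4, x2-y5, x4-y3, x5-y2, x6-y6.
The set {x2, x3} has only 1 neighbour ({y5}), so by Hall's theorem at most 5 of the 6 left vertices can be matched.

5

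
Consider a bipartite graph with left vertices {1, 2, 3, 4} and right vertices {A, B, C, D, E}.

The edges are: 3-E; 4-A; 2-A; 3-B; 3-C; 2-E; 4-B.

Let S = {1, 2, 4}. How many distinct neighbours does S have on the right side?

3

The union of neighbours of {1, 2, 4} is {A, B, E}, which has 3 elements.
Since |N(S)| = 3 ≥ |S| = 3, Hall's condition holds for this subset.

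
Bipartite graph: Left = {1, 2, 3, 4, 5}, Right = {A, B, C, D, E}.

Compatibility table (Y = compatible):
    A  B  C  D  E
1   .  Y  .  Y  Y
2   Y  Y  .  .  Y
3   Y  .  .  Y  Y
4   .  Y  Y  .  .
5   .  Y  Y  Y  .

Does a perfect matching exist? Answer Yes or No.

One maximum matching: 1-E, 2-A, 3-D, 4-C, 5-B.
Every left vertex is matched, so this is a perfect matching.

Yes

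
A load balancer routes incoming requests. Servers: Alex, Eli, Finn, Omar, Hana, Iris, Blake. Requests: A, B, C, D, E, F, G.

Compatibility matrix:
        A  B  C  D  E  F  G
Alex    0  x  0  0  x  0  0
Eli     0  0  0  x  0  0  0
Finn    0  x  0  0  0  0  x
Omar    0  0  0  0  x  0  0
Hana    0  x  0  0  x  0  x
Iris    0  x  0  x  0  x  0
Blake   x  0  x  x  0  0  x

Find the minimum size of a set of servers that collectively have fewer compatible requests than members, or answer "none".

Take S = {Alex, Finn, Omar, Hana}. Its neighbourhood is {B, E, G}, so |N(S)| = 3 < |S| = 4.
Every subset of size less than 4 has at least as many neighbours as members, so 4 is the minimum.

4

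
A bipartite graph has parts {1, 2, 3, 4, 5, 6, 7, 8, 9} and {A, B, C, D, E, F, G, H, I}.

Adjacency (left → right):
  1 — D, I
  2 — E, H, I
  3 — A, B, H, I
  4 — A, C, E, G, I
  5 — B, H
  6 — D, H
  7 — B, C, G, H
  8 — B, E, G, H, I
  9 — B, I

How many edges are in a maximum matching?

8

One maximum matching: 1–D, 2–E, 3–I, 4–A, 5–B, 6–H, 7–C, 8–G.
The set {1, 2, 3, 4, 5, 6, 7, 8, 9} has only 8 neighbours ({A, B, C, D, E, G, H, I}), so by Hall's theorem at most 8 of the 9 left vertices can be matched.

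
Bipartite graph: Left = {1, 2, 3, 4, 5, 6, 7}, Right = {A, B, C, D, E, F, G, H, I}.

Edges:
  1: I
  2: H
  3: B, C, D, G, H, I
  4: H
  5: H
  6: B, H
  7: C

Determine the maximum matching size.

One maximum matching: 1→I, 2→H, 3→G, 6→B, 7→C.
The set {2, 4, 5} has only 1 neighbour ({H}), so by Hall's theorem at most 5 of the 7 left vertices can be matched.

5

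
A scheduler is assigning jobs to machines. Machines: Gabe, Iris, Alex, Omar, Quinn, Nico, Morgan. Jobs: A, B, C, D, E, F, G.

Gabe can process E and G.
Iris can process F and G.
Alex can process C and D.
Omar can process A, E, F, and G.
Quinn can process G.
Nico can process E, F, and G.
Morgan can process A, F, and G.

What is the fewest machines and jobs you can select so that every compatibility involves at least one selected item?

A maximum matching has 5 edges (e.g. Gabe–E, Iris–F, Alex–C, Omar–A, Quinn–G).
By König's theorem the minimum vertex cover has the same size. One such cover is {Alex, A, E, F, G}.

5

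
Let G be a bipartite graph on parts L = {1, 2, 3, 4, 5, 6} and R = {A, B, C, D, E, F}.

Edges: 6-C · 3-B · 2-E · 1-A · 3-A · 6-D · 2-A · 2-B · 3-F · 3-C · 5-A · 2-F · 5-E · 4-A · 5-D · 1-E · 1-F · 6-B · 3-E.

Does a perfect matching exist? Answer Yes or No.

Yes

For example, pair 1–F, 2–E, 3–C, 4–A, 5–D, 6–B.
All 6 left vertices are covered.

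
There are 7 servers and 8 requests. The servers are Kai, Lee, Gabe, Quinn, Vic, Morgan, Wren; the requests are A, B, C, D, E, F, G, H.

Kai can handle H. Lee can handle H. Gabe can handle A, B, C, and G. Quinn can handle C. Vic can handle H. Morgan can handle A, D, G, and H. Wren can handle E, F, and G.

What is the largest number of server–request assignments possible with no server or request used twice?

5

A valid assignment of size 5: Kai-H, Gabe-B, Quinn-C, Morgan-G, Wren-E.
The set {Kai, Lee, Vic} has only 1 neighbour ({H}), so by Hall's theorem at most 5 of the 7 servers can be matched.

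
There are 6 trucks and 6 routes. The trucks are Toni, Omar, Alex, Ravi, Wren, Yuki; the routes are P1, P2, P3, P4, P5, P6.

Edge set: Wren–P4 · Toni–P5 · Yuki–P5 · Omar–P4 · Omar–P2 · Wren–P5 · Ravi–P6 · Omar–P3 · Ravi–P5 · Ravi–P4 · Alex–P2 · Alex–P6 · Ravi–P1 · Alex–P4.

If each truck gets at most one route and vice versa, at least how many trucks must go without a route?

1

A valid assignment of size 5: Toni–P5, Omar–P3, Alex–P6, Ravi–P1, Wren–P4.
The set {Toni, Yuki} has only 1 neighbour ({P5}), so by Hall's theorem at most 5 of the 6 trucks can be matched.
That matches 5 of the 6, leaving 1 unmatched; no matching can do better.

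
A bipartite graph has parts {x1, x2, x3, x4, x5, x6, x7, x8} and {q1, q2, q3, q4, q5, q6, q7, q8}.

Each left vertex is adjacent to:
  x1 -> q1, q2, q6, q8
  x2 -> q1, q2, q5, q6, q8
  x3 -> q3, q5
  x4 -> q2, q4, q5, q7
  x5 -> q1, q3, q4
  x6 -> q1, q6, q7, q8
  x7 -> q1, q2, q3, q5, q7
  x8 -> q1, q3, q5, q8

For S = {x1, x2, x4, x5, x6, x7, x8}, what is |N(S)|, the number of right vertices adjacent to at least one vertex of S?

The union of neighbours of {x1, x2, x4, x5, x6, x7, x8} is {q1, q2, q3, q4, q5, q6, q7, q8}, which has 8 elements.
Since |N(S)| = 8 ≥ |S| = 7, Hall's condition holds for this subset.

8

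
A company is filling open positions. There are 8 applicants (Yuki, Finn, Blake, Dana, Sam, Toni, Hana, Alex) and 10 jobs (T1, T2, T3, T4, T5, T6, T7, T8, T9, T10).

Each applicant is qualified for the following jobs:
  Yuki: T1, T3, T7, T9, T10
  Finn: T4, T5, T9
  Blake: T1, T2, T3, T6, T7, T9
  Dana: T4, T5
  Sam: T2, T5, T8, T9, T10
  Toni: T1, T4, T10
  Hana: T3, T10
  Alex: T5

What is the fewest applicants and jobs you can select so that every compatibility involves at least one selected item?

The 8 edges Yuki–T7, Finn–T9, Blake–T6, Dana–T4, Sam–T10, Toni–T1, Hana–T3, Alex–T5 form a matching, so any vertex cover needs at least 8 vertices (one per matched edge).
Conversely {Yuki, Finn, Blake, Dana, Sam, Toni, Hana, Alex} meets every edge and has exactly 8 vertices, so 8 is optimal.

8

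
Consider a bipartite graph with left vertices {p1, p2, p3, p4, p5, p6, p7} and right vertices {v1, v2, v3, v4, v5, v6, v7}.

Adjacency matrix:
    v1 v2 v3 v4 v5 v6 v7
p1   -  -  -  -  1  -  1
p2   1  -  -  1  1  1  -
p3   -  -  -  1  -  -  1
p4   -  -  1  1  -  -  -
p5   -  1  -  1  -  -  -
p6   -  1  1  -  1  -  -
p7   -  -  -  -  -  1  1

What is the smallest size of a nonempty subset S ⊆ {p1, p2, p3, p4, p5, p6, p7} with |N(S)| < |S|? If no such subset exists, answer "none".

none

A matching saturating every left vertex exists, for instance p1→v5, p2→v1, p3→v7, p4→v3, p5→v4, p6→v2, p7→v6.
By Hall's marriage theorem, this means |N(S)| ≥ |S| for every subset S, so no violating subset exists.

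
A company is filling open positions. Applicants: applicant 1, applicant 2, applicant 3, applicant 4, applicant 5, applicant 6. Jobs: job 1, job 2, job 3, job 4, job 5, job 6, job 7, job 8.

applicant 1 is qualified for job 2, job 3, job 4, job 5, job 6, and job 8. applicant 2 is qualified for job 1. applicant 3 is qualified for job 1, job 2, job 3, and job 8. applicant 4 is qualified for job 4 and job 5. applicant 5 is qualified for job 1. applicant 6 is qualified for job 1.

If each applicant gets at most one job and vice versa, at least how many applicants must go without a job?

One maximum matching: applicant 1→job 5, applicant 2→job 1, applicant 3→job 2, applicant 4→job 4.
The set {applicant 2, applicant 5, applicant 6} has only 1 neighbour ({job 1}), so by Hall's theorem at most 4 of the 6 applicants can be matched.
That matches 4 of the 6, leaving 2 unmatched; no matching can do better.

2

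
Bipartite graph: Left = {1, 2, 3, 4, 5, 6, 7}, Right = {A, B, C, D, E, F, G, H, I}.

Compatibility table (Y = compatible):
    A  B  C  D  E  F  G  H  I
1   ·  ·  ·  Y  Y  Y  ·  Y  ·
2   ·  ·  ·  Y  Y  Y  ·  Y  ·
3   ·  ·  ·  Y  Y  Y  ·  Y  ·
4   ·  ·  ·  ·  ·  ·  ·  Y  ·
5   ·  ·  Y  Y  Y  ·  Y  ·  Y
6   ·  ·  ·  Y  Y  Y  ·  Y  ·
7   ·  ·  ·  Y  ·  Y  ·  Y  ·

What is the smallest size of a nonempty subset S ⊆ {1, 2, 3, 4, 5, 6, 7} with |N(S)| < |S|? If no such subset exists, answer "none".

Take S = {1, 2, 3, 4, 6}. Its neighbourhood is {D, E, F, H}, so |N(S)| = 4 < |S| = 5.
Every subset of size less than 5 has at least as many neighbours as members, so 5 is the minimum.

5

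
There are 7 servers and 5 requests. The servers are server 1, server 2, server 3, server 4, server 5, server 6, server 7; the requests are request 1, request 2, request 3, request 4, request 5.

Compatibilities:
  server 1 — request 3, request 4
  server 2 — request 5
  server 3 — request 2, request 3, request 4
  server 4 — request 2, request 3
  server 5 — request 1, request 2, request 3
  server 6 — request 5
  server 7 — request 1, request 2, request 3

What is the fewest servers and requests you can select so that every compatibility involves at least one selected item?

A maximum matching has 5 edges (e.g. server 1–request 4, server 2–request 5, server 3–request 2, server 4–request 3, server 5–request 1).
By König's theorem the minimum vertex cover has the same size. One such cover is {request 1, request 2, request 3, request 4, request 5}.

5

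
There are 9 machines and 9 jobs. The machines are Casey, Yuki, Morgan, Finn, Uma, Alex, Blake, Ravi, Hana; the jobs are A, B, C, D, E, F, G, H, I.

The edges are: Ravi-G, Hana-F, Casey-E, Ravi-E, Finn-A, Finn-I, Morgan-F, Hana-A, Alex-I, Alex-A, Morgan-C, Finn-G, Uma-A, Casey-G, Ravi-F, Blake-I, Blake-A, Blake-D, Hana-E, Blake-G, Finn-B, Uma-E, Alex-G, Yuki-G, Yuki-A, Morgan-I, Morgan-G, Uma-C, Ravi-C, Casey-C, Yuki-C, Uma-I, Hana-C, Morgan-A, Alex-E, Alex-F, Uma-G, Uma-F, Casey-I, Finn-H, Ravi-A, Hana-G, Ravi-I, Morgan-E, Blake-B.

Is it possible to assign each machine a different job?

The set {Casey, Yuki, Morgan, Uma, Alex, Ravi, Hana} has only 6 neighbours ({A, C, E, F, G, I}), so by Hall's theorem at most 8 of the 9 machines can be matched.
Hence no matching covers every machine.

No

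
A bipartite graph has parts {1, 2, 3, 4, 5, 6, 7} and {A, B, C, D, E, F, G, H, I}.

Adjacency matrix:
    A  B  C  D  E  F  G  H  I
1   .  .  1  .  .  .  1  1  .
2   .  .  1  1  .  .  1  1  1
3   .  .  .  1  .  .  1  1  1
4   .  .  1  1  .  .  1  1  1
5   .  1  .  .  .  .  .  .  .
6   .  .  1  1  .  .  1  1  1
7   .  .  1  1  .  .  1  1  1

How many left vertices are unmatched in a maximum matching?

1

For example, pair 1–C, 2–D, 3–I, 4–H, 5–B, 6–G.
The set {1, 2, 3, 4, 6, 7} has only 5 neighbours ({C, D, G, H, I}), so by Hall's theorem at most 6 of the 7 left vertices can be matched.
That matches 6 of the 7, leaving 1 unmatched; no matching can do better.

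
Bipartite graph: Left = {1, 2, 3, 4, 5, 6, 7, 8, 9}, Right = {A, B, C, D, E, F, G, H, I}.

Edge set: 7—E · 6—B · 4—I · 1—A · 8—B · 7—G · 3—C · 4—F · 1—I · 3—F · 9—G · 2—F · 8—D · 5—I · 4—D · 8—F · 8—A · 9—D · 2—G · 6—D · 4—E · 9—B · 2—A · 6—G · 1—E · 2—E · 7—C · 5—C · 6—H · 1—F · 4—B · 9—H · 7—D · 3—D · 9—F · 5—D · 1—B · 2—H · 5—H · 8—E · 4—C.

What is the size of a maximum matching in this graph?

For example, pair 1-I, 2-A, 3-F, 4-B, 5-H, 6-D, 7-C, 8-E, 9-G.
This saturates every left vertex, so 9 is the maximum.

9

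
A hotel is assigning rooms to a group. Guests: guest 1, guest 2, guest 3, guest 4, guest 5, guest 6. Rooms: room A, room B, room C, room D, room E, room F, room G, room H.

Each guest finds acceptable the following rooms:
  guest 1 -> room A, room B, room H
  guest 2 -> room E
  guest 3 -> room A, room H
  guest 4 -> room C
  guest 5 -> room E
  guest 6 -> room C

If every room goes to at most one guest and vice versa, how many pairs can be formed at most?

4

For example, pair guest 1→room B, guest 2→room E, guest 3→room H, guest 4→room C.
The set {guest 2, guest 4, guest 5, guest 6} has only 2 neighbours ({room C, room E}), so by Hall's theorem at most 4 of the 6 guests can be matched.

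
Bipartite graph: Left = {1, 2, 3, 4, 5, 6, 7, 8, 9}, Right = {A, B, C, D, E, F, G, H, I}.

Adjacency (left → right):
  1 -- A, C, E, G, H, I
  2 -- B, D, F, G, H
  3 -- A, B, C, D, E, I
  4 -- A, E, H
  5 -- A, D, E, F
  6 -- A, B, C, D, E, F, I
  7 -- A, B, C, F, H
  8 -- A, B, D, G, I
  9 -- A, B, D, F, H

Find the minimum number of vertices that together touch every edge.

9

{1, 2, 3, 4, 5, 6, 7, 8, 9} is a vertex cover of size 9: every edge has an endpoint in this set.
No smaller cover exists because 1–C, 2–G, 3–I, 4–H, 5–D, 6–E, 7–F, 8–B, 9–A is a matching of size 9, and a cover must include an endpoint of each of these disjoint edges (König's theorem).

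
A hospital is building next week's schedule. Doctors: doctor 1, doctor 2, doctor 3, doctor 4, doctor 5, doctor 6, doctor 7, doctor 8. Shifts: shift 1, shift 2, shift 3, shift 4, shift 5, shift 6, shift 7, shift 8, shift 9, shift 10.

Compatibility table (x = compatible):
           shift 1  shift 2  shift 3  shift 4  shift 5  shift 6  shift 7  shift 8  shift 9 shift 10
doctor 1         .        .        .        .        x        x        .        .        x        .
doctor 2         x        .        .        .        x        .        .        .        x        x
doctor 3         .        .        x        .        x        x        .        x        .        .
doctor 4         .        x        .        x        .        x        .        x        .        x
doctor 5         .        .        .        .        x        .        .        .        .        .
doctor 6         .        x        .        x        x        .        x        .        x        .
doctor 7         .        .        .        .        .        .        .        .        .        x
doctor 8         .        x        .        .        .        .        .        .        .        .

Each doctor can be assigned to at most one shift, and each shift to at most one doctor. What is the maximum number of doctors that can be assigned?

8

For example, pair doctor 1-shift 9, doctor 2-shift 1, doctor 3-shift 6, doctor 4-shift 8, doctor 5-shift 5, doctor 6-shift 7, doctor 7-shift 10, doctor 8-shift 2.
All 8 doctors are matched, so no larger matching exists.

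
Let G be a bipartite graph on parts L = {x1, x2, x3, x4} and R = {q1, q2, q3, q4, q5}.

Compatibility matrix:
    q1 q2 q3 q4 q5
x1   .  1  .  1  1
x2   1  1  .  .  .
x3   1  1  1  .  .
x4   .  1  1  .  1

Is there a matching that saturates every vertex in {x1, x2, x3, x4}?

Yes

For example, pair x1-q5, x2-q1, x3-q3, x4-q2.
Every left vertex is matched, so this matching saturates all of them.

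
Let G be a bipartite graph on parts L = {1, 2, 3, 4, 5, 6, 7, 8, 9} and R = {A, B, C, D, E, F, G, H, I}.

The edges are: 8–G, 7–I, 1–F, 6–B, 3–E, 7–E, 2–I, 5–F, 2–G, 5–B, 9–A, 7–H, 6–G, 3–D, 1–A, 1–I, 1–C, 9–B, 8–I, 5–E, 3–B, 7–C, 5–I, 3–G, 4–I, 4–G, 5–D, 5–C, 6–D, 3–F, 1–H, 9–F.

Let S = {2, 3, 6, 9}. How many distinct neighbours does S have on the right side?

7

The union of neighbours of {2, 3, 6, 9} is {A, B, D, E, F, G, I}, which has 7 elements.
Since |N(S)| = 7 ≥ |S| = 4, Hall's condition holds for this subset.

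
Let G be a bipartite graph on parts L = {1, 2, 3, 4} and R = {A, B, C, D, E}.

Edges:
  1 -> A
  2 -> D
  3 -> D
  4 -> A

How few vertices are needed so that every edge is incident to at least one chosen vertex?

{A, D} is a vertex cover of size 2: every edge has an endpoint in this set.
No smaller cover exists because 1–A, 2–D is a matching of size 2, and a cover must include an endpoint of each of these disjoint edges (König's theorem).

2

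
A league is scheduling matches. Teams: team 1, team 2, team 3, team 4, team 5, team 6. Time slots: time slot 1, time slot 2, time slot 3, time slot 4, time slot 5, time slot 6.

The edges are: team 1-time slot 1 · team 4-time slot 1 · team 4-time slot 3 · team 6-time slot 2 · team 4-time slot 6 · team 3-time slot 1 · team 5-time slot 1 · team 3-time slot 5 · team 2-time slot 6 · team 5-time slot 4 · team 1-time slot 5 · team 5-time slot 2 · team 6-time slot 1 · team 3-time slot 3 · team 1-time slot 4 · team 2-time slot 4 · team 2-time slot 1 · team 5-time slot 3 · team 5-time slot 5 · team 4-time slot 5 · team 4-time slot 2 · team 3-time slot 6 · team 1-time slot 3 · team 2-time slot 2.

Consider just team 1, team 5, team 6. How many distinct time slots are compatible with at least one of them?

5

The union of neighbours of {team 1, team 5, team 6} is {time slot 1, time slot 2, time slot 3, time slot 4, time slot 5}, which has 5 elements.
Since |N(S)| = 5 ≥ |S| = 3, Hall's condition holds for this subset.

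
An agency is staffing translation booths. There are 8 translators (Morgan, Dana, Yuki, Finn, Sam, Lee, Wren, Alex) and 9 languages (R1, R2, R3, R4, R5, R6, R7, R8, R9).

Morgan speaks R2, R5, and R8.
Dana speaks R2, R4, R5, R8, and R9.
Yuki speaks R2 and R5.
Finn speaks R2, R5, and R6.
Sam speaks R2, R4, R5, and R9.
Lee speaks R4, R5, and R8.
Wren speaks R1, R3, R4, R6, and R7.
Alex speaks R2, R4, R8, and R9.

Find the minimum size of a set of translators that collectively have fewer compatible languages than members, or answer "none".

6

Take S = {Morgan, Dana, Yuki, Sam, Lee, Alex}. Its neighbourhood is {R2, R4, R5, R8, R9}, so |N(S)| = 5 < |S| = 6.
Every subset of size less than 6 has at least as many neighbours as members, so 6 is the minimum.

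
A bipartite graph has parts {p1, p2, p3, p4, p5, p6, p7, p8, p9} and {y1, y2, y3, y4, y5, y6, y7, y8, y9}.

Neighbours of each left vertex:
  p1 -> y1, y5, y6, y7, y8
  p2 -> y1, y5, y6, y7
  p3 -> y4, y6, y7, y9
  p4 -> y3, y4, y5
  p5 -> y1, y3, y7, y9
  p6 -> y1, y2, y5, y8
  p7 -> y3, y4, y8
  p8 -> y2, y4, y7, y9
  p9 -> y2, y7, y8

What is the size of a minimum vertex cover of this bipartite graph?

{p1, p2, p3, p4, p5, p6, p7, p8, p9} is a vertex cover of size 9: every edge has an endpoint in this set.
No smaller cover exists because p1–y5, p2–y6, p3–y4, p4–y3, p5–y9, p6–y1, p7–y8, p8–y2, p9–y7 is a matching of size 9, and a cover must include an endpoint of each of these disjoint edges (König's theorem).

9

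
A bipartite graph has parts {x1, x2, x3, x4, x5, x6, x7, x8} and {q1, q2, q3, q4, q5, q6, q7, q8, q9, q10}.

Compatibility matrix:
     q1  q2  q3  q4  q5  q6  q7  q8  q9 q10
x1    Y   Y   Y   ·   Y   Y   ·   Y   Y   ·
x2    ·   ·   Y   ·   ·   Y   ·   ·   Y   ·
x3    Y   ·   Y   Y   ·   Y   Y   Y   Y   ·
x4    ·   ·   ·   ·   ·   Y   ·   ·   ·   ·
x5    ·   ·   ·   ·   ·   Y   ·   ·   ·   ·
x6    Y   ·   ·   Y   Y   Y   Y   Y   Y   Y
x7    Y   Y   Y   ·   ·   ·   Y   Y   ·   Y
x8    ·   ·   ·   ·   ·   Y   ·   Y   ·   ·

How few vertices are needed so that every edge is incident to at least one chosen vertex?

The 7 edges x1–q1, x2–q3, x3–q4, x4–q6, x6–q9, x7–q7, x8–q8 form a matching, so any vertex cover needs at least 7 vertices (one per matched edge).
Conversely {x1, x2, x3, x6, x7, x8, q6} meets every edge and has exactly 7 vertices, so 7 is optimal.

7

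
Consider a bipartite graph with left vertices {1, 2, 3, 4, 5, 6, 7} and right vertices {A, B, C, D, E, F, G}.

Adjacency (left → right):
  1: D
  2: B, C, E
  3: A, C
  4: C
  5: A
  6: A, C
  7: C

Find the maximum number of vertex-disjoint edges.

For example, pair 1→D, 2→B, 3→A, 4→C.
The set {3, 4, 5, 6, 7} has only 2 neighbours ({A, C}), so by Hall's theorem at most 4 of the 7 left vertices can be matched.

4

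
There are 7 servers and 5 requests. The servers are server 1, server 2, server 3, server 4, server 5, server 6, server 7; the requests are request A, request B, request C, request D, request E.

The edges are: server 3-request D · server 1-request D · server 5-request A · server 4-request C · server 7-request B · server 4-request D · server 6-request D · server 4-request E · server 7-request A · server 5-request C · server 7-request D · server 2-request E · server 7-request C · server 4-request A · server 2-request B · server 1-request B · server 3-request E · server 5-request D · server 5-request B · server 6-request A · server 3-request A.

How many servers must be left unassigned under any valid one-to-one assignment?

2

One maximum matching: server 1→request B, server 2→request E, server 3→request A, server 4→request C, server 5→request D.
The set {server 1, server 2, server 3, server 4, server 5, server 6, server 7} has only 5 neighbours ({request A, request B, request C, request D, request E}), so by Hall's theorem at most 5 of the 7 servers can be matched.
That matches 5 of the 7, leaving 2 unmatched; no matching can do better.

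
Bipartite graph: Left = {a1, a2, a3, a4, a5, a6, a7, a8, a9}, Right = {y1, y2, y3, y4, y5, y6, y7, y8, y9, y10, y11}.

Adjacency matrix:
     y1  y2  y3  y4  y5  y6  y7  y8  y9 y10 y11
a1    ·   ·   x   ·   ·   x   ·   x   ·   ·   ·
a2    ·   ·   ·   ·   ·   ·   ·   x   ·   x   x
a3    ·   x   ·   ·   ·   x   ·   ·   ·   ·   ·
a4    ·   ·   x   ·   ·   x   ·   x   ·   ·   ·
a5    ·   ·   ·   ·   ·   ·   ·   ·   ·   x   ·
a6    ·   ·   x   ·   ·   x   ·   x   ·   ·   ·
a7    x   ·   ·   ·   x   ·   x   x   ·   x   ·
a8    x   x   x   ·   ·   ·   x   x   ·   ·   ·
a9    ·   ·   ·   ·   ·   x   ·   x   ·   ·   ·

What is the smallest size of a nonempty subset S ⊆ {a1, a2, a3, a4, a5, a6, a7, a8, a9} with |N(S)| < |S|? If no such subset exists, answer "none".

Take S = {a1, a4, a6, a9}. Its neighbourhood is {y3, y6, y8}, so |N(S)| = 3 < |S| = 4.
Every subset of size less than 4 has at least as many neighbours as members, so 4 is the minimum.

4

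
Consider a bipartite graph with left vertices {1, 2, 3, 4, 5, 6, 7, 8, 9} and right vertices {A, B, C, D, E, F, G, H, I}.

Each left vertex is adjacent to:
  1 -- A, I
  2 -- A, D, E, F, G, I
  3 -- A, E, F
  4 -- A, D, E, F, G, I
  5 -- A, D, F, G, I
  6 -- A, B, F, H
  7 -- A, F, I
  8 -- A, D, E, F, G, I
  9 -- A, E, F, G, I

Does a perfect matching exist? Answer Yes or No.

No

The set {1, 2, 3, 4, 5, 7, 8, 9} has only 6 neighbours ({A, D, E, F, G, I}), so by Hall's theorem at most 7 of the 9 left vertices can be matched.
Hence no matching covers every left vertex.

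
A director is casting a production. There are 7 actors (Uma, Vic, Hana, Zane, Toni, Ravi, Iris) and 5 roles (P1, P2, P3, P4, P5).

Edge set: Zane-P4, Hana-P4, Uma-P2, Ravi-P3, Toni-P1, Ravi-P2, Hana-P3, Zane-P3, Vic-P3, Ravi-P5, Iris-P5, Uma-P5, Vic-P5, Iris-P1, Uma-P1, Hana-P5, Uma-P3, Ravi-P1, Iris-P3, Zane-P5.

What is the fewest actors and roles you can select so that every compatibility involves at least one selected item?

{P1, P2, P3, P4, P5} is a vertex cover of size 5: every edge has an endpoint in this set.
No smaller cover exists because Uma–P2, Vic–P3, Hana–P4, Zane–P5, Toni–P1 is a matching of size 5, and a cover must include an endpoint of each of these disjoint edges (König's theorem).

5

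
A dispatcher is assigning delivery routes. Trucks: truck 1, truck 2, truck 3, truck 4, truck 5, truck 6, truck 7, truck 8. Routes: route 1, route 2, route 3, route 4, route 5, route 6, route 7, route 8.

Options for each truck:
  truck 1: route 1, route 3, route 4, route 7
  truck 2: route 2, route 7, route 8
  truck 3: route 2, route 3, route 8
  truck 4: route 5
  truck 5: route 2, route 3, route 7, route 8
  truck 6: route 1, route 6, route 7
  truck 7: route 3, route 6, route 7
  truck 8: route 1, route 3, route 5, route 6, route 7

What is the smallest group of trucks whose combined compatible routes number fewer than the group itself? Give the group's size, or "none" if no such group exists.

none

A matching saturating every truck exists, for instance truck 1→route 4, truck 2→route 8, truck 3→route 2, truck 4→route 5, truck 5→route 7, truck 6→route 1, truck 7→route 6, truck 8→route 3.
By Hall's marriage theorem, this means |N(S)| ≥ |S| for every subset S, so no violating subset exists.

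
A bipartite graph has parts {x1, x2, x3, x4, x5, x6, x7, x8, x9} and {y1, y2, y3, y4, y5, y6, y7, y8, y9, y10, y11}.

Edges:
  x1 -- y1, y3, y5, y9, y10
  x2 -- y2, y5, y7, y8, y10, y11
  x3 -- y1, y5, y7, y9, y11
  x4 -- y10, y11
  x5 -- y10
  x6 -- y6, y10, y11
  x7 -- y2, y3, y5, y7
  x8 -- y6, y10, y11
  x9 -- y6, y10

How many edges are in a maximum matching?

7

For example, pair x1–y9, x2–y8, x3–y7, x4–y11, x5–y10, x6–y6, x7–y3.
The set {x4, x5, x6, x8, x9} has only 3 neighbours ({y10, y11, y6}), so by Hall's theorem at most 7 of the 9 left vertices can be matched.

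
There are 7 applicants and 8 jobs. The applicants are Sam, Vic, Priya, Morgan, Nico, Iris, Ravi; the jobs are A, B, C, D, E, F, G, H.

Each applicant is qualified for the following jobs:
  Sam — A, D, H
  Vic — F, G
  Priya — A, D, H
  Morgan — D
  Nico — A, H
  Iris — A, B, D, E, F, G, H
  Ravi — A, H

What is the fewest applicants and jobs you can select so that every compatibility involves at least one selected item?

5

A maximum matching has 5 edges (e.g. Sam–A, Vic–F, Priya–H, Morgan–D, Iris–G).
By König's theorem the minimum vertex cover has the same size. One such cover is {Vic, Iris, A, D, H}.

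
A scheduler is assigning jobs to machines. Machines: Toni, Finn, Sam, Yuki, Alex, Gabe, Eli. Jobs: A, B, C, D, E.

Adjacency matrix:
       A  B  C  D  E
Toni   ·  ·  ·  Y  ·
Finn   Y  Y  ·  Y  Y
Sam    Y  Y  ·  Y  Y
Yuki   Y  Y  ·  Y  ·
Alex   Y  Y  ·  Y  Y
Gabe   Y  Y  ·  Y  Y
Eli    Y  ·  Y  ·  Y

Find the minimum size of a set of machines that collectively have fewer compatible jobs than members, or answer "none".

5

Take S = {Toni, Finn, Sam, Yuki, Alex}. Its neighbourhood is {A, B, D, E}, so |N(S)| = 4 < |S| = 5.
Every subset of size less than 5 has at least as many neighbours as members, so 5 is the minimum.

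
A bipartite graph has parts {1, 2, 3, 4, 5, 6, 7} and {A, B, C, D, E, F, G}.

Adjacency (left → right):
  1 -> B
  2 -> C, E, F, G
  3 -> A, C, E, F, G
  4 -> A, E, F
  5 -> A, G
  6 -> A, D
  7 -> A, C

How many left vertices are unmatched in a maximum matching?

0

A valid assignment of size 7: 1→B, 2→E, 3→A, 4→F, 5→G, 6→D, 7→C.
This saturates every left vertex, so 7 is the maximum.
That matches 7 of the 7, leaving 0 unmatched; no matching can do better.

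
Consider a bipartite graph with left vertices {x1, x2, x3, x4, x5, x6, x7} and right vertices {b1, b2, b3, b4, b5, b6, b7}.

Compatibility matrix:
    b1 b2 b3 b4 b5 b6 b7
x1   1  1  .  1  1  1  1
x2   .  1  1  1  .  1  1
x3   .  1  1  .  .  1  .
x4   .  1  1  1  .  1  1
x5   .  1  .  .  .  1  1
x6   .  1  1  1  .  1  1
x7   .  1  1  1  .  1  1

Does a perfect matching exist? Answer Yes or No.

The set {x2, x3, x4, x5, x6, x7} has only 5 neighbours ({b2, b3, b4, b6, b7}), so by Hall's theorem at most 6 of the 7 left vertices can be matched.
Hence no matching covers every left vertex.

No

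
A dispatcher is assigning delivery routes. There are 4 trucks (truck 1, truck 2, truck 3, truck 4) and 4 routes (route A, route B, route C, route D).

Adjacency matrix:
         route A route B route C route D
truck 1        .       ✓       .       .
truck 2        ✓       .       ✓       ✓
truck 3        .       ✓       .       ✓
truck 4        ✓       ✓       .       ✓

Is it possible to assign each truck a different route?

A valid assignment of size 4: truck 1-route B, truck 2-route C, truck 3-route D, truck 4-route A.
Every truck is matched, so this is a perfect matching.

Yes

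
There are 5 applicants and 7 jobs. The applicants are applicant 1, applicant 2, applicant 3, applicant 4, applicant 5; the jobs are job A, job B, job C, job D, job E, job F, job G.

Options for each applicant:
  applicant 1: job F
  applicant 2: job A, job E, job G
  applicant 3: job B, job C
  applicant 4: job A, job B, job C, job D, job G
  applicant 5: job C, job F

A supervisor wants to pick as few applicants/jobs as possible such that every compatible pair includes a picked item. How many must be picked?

{applicant 1, applicant 2, applicant 3, applicant 4, applicant 5} is a vertex cover of size 5: every edge has an endpoint in this set.
No smaller cover exists because applicant 1–job F, applicant 2–job A, applicant 3–job B, applicant 4–job D, applicant 5–job C is a matching of size 5, and a cover must include an endpoint of each of these disjoint edges (König's theorem).

5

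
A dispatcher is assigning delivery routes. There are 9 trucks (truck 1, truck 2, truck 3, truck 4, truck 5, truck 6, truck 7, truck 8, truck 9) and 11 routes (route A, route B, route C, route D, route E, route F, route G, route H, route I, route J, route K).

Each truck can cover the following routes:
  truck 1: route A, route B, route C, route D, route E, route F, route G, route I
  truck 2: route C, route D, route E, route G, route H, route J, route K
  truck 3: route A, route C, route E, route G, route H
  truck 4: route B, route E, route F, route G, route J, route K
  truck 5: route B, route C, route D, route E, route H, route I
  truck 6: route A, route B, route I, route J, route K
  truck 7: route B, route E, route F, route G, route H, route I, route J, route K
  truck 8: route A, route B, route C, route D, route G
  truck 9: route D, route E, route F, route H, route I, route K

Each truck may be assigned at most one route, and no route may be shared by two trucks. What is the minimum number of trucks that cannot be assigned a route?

0

One maximum matching: truck 1→route I, truck 2→route G, truck 3→route A, truck 4→route K, truck 5→route C, truck 6→route J, truck 7→route H, truck 8→route D, truck 9→route E.
All 9 trucks are matched, so no larger matching exists.
That matches 9 of the 9, leaving 0 unmatched; no matching can do better.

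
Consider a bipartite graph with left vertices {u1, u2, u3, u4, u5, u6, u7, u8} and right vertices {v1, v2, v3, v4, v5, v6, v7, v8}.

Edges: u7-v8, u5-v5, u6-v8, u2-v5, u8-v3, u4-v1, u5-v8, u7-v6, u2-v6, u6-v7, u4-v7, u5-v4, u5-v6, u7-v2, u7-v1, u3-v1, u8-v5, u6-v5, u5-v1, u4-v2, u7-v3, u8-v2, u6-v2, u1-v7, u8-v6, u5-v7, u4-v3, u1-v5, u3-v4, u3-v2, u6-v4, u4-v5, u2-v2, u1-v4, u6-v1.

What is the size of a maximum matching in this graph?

For example, pair u1→v7, u2→v5, u3→v4, u4→v3, u5→v8, u6→v1, u7→v6, u8→v2.
This saturates every left vertex, so 8 is the maximum.

8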